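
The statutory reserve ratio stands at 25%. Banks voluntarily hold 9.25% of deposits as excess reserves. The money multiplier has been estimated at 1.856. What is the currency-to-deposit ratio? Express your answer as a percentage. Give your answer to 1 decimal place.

Using m = 1.856. From m = (1 + c)/(c + rr + e), rearranging gives 1 + c = m·(c + rr + e), so c·(1 − m) = m·(rr + e) − 1.
Hence c = [m·(rr + e) − 1]/(1 − m) = [1.856 × (0.25 + 0.0925) − 1] / (1 − 1.856) ≈ 0.425607.

42.6%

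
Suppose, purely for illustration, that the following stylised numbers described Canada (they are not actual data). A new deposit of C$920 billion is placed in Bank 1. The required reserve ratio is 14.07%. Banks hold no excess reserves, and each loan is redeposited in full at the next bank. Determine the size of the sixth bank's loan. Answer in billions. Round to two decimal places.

C$370.39 billion

Each bank lends a fraction (1 − rr) = 0.8593 of the deposit it receives, so Bank 6 receives 920·0.8593^5 and lends 920·0.8593^6 ≈ 370.3878 billion.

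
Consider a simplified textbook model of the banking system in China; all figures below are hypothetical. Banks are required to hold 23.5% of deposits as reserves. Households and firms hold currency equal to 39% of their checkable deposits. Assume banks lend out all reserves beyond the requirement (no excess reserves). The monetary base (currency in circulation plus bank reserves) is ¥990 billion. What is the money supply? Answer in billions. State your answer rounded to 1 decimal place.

¥2201.8 billion

The money multiplier is m = (1 + c) / (rr + c) = (1 + 0.39) / (0.235 + 0.39) = 2.22400.
So M = m × MB = 2.22400 × 990 = 2201.76 billion.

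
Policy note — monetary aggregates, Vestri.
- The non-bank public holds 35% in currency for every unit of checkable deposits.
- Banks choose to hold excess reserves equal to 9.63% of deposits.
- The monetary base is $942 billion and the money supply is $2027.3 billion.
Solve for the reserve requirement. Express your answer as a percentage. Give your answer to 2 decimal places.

Using m = M/MB = 2027.3/942 ≈ 2.152123. Since m = (1 + c)/(c + rr + e), the denominator satisfies c + rr + e = (1 + c)/m = (1 + 0.35) / 2.152123 ≈ 0.627288.
With c = 0.35 and e = 0.0963, the reserve requirement is 0.627288 − 0.35 − 0.0963 = 0.180988.

18.10%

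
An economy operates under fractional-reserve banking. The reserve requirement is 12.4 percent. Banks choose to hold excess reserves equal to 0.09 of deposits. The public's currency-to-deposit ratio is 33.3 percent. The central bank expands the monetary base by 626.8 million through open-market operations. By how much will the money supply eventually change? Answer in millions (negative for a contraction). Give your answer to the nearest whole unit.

The money multiplier is m = (1 + c) / (rr + e + c) = (1 + 0.333) / (0.124 + 0.09 + 0.333) ≈ 2.4369.
The purchase adds 626.8 million of base, so ΔM = m × ΔMB = 2.4369 × (+626.8) ≈ 1527.4489 million.

1527 million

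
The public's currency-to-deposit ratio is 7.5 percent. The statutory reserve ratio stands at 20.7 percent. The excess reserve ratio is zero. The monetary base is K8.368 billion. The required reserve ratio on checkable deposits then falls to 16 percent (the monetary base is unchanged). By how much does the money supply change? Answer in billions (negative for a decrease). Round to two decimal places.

Initially m₁ = (1 + 0.075) / (0.207 + 0.075) ≈ 3.8121, so M₁ = 3.8121 × 8.368 ≈ 31.8997 billion.
After the change m₂ = (1 + 0.075) / (0.16 + 0.075) ≈ 4.5745, so M₂ = 4.5745 × 8.368 ≈ 38.2794 billion.
ΔM = M₂ − M₁ = 38.2794 − 31.8997 = 6.3797 billion.

K6.38 billion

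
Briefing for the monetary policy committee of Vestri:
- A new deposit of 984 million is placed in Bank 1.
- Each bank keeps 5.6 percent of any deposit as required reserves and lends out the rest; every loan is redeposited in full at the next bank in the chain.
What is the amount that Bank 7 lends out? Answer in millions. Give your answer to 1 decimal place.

Each bank lends a fraction (1 − rr) = 0.9440 of the deposit it receives, so Bank 7 receives 984·0.9440^6 and lends 984·0.9440^7 ≈ 657.3536 million.

657.4 million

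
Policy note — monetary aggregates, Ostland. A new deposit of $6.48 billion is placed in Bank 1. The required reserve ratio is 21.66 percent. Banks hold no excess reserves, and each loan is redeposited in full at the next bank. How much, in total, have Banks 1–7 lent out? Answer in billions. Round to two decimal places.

$19.19 billion

Bank i lends (1 − rr)^i of the original deposit: Bank 1 lends 6.48·0.7834 ≈ 5.0764, Bank 2 lends 6.48·0.7834² ≈ 3.9769, and so on.
Summing a geometric series: total = 6.48·[0.7834·(1 − 0.7834^7) / (1 − 0.7834)] ≈ 19.1928 billion.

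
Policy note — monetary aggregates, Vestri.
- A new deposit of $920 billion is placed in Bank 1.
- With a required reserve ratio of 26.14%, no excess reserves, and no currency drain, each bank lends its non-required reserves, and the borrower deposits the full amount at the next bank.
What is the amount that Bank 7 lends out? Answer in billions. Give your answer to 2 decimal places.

$110.32 billion

Each bank lends a fraction (1 − rr) = 0.7386 of the deposit it receives, so Bank 7 receives 920·0.7386^6 and lends 920·0.7386^7 ≈ 110.3197 billion.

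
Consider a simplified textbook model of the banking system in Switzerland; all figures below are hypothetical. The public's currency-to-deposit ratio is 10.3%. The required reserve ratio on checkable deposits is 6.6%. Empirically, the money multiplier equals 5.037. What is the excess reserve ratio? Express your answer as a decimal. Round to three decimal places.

0.050

Using m = 5.037. Since m = (1 + c)/(c + rr + e), the denominator satisfies c + rr + e = (1 + c)/m = (1 + 0.103) / 5.037 ≈ 0.218980.
With c = 0.103 and rr = 0.066, the excess reserve ratio is 0.218980 − 0.103 − 0.066 = 0.04998.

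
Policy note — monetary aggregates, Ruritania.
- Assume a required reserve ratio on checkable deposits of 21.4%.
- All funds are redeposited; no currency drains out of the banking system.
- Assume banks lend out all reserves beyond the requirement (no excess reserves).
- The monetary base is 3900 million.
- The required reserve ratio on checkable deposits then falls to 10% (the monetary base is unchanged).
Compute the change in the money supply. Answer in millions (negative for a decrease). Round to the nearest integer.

Initially m₁ = 1 / (0.214) ≈ 4.67290, so M₁ = 4.67290 × 3900 = 18224.31 million.
After the change m₂ = 1 / (0.1) = 10, so M₂ = 10 × 3900 = 39000 million.
ΔM = M₂ − M₁ = 39000 − 18224.31 = 20775.69 million.

20776 million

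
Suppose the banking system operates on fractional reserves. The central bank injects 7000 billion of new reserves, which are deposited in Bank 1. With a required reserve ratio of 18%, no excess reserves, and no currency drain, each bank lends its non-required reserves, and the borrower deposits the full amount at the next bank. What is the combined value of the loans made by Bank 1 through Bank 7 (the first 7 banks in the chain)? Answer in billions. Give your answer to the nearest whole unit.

23939 billion

Bank i lends (1 − rr)^i of the original deposit: Bank 1 lends 7000·0.8200 = 5740.0000, Bank 2 lends 7000·0.8200² = 4706.8000, and so on.
Summing a geometric series: total = 7000·[0.8200·(1 − 0.8200^7) / (1 − 0.8200)] ≈ 23939.4522 billion.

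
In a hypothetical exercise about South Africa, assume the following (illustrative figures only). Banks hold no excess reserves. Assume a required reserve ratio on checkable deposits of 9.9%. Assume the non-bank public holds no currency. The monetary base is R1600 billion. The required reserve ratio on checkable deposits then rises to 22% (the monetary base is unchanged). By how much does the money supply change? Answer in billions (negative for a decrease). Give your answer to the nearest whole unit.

Initially m₁ = 1 / (0.099) ≈ 10.10101, so M₁ = 10.10101 × 1600 = 16161.616 billion.
After the change m₂ = 1 / (0.22) ≈ 4.54545, so M₂ = 4.54545 × 1600 = 7272.72 billion.
ΔM = M₂ − M₁ = 7272.72 − 16161.616 = -8888.896 billion.

-8889 billion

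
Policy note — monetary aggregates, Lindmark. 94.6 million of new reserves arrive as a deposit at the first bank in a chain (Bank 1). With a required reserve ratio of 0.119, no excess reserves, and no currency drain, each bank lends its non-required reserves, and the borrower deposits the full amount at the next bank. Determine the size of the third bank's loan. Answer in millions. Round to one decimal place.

Each bank lends a fraction (1 − rr) = 0.8810 of the deposit it receives, so Bank 3 receives 94.6·0.8810^2 and lends 94.6·0.8810^3 ≈ 64.6873 million.

64.7 million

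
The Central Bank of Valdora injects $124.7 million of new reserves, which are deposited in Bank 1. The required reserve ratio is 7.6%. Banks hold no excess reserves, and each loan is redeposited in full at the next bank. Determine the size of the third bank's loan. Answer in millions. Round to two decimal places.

Each bank lends a fraction (1 − rr) = 0.9240 of the deposit it receives, so Bank 3 receives 124.7·0.9240^2 and lends 124.7·0.9240^3 ≈ 98.3745 million.

$98.37 million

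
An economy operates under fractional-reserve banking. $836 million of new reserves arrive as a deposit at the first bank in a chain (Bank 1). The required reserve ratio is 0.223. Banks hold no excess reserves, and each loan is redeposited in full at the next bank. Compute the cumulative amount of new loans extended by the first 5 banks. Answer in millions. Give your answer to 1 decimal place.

$2087.9 million

Bank i lends (1 − rr)^i of the original deposit: Bank 1 lends 836·0.7770 = 649.5720, Bank 2 lends 836·0.7770² ≈ 504.7174, and so on.
Summing a geometric series: total = 836·[0.7770·(1 − 0.7770^5) / (1 − 0.7770)] ≈ 2087.9291 million.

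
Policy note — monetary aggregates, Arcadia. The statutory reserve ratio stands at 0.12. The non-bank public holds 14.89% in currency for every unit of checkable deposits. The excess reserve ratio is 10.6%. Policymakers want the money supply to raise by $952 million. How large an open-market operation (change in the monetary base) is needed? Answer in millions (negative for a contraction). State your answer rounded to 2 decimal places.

The money multiplier is m = (1 + c) / (rr + e + c) = (1 + 0.1489) / (0.12 + 0.106 + 0.1489) ≈ 3.064551.
ΔMB = ΔM / m = (+952) / 3.064551 ≈ 310.6491 million.

$310.65 million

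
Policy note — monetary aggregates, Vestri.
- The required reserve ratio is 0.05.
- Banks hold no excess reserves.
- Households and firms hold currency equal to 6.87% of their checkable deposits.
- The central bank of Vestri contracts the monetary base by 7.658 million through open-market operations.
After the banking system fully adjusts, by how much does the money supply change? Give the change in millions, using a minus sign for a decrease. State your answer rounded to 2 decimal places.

The money multiplier is m = (1 + c) / (rr + c) = (1 + 0.0687) / (0.05 + 0.0687) ≈ 9.0034.
The sale removes 7.658 million of base, so ΔM = m × ΔMB = 9.0034 × (−7.658) ≈ -68.948 million.

-68.95 million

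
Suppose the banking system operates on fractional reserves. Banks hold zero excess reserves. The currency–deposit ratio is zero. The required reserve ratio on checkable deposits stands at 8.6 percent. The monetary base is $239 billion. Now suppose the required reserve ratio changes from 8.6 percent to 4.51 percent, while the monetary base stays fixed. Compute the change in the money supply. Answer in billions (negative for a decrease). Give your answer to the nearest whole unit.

Initially m₁ = 1 / (0.086) ≈ 11.6279, so M₁ = 11.6279 × 239 = 2779.0681 billion.
After the change m₂ = 1 / (0.0451) ≈ 22.1729, so M₂ = 22.1729 × 239 = 5299.3231 billion.
ΔM = M₂ − M₁ = 5299.3231 − 2779.0681 = 2520.255 billion.

$2520 billion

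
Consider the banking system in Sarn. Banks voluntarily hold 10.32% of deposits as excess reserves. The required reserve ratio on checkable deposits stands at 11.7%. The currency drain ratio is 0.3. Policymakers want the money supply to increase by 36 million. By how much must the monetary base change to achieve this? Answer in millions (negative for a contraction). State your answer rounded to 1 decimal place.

The money multiplier is m = (1 + c) / (rr + e + c) = (1 + 0.3) / (0.117 + 0.1032 + 0.3) ≈ 2.4990.
ΔMB = ΔM / m = (+36) / 2.4990 ≈ 14.4058 million.

14.4 million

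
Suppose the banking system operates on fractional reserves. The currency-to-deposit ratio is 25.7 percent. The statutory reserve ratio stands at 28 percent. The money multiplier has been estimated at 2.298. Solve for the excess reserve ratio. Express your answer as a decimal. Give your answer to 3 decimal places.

Using m = 2.298. Since m = (1 + c)/(c + rr + e), the denominator satisfies c + rr + e = (1 + c)/m = (1 + 0.257) / 2.298 ≈ 0.546997.
With c = 0.257 and rr = 0.28, the excess reserve ratio is 0.546997 − 0.257 − 0.28 = 0.009997.

0.010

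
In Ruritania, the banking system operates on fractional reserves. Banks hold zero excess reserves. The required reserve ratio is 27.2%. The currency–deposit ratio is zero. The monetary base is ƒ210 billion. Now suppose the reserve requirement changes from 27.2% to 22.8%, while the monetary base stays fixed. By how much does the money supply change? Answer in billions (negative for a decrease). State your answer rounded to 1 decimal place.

ƒ149.0 billion

Initially m₁ = 1 / (0.272) ≈ 3.67647, so M₁ = 3.67647 × 210 = 772.0587 billion.
After the change m₂ = 1 / (0.228) ≈ 4.38596, so M₂ = 4.38596 × 210 = 921.0516 billion.
ΔM = M₂ − M₁ = 921.0516 − 772.0587 = 148.9929 billion.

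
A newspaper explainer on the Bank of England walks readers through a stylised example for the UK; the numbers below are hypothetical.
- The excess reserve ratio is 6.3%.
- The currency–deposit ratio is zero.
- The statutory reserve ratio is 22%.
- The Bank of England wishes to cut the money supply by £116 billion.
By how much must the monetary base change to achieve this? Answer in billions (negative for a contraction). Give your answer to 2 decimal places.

-32.83 billion

The money multiplier is m = 1 / (rr + e) = 1 / (0.22 + 0.063) ≈ 3.533569.
ΔMB = ΔM / m = (−116) / 3.533569 ≈ -32.828 billion.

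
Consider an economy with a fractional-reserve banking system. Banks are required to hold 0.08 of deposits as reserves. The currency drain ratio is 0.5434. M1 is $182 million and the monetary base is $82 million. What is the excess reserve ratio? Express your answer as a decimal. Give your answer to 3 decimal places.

0.072

Using m = M/MB = 182/82 ≈ 2.219512. Since m = (1 + c)/(c + rr + e), the denominator satisfies c + rr + e = (1 + c)/m = (1 + 0.5434) / 2.219512 ≈ 0.695378.
With c = 0.5434 and rr = 0.08, the excess reserve ratio is 0.695378 − 0.5434 − 0.08 = 0.071978.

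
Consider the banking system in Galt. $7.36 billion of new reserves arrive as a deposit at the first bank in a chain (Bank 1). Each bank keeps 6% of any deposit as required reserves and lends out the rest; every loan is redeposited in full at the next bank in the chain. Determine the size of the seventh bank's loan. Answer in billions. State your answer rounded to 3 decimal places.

Each bank lends a fraction (1 − rr) = 0.9400 of the deposit it receives, so Bank 7 receives 7.36·0.9400^6 and lends 7.36·0.9400^7 ≈ 4.7728 billion.

$4.773 billion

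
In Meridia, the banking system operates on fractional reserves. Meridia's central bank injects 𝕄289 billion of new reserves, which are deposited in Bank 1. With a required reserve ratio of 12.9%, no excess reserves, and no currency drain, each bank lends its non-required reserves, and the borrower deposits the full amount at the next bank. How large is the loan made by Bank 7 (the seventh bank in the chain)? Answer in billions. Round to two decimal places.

Each bank lends a fraction (1 − rr) = 0.8710 of the deposit it receives, so Bank 7 receives 289·0.8710^6 and lends 289·0.8710^7 ≈ 109.9069 billion.

𝕄109.91 billion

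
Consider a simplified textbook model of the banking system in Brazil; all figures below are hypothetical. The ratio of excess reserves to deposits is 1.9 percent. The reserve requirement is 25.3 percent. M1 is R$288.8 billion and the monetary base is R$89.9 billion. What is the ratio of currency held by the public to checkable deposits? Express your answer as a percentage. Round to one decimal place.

Using m = M/MB = 288.8/89.9 ≈ 3.212458. From m = (1 + c)/(c + rr + e), rearranging gives 1 + c = m·(c + rr + e), so c·(1 − m) = m·(rr + e) − 1.
Hence c = [m·(rr + e) − 1]/(1 − m) = [3.212458 × (0.253 + 0.019) − 1] / (1 − 3.212458) ≈ 0.057046.

5.7%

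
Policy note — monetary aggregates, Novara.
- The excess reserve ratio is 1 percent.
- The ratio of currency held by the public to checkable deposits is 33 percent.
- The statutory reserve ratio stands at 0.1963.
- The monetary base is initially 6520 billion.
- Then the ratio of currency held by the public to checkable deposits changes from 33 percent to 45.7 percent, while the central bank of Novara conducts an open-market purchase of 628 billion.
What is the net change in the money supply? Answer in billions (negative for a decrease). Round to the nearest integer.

Before: m₁ = (1 + 0.33) / (0.1963 + 0.01 + 0.33) ≈ 2.47996, MB₁ = 6520, so M₁ = 2.47996 × 6520 = 16169.3392 billion.
After: m₂ = (1 + 0.457) / (0.1963 + 0.01 + 0.457) ≈ 2.19659, MB₂ = 6520 + 628 = 7148, so M₂ = 2.19659 × 7148 ≈ 15701.2253 billion.
ΔM = M₂ − M₁ = 15701.2253 − 16169.3392 = -468.1139 billion.

-468 billion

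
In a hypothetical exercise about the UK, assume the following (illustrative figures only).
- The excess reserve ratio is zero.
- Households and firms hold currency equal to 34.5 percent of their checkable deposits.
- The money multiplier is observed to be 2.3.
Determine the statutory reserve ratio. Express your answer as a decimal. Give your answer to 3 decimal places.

0.240

Using m = 2.3. Since m = (1 + c)/(c + rr + e), the denominator satisfies c + rr + e = (1 + c)/m = (1 + 0.345) / 2.3 ≈ 0.584783.
With c = 0.345 and e = 0, the statutory reserve ratio is 0.584783 − 0.345 − 0 = 0.239783.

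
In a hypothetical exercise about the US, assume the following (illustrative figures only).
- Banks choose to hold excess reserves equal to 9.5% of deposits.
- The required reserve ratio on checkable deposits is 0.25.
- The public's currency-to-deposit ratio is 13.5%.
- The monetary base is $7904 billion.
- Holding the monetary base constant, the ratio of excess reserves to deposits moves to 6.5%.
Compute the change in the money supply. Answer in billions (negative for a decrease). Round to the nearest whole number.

$1246 billion

Initially m₁ = (1 + 0.135) / (0.25 + 0.095 + 0.135) ≈ 2.36458, so M₁ = 2.36458 × 7904 ≈ 18689.6403 billion.
After the change m₂ = (1 + 0.135) / (0.25 + 0.065 + 0.135) ≈ 2.52222, so M₂ = 2.52222 × 7904 ≈ 19935.6269 billion.
ΔM = M₂ − M₁ = 19935.6269 − 18689.6403 = 1245.9866 billion.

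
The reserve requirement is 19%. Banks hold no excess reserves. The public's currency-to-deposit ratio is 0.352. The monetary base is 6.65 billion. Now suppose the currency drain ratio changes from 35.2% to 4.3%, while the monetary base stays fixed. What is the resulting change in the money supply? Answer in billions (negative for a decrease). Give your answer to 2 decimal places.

13.18 billion

Initially m₁ = (1 + 0.352) / (0.19 + 0.352) ≈ 2.4945, so M₁ = 2.4945 × 6.65 ≈ 16.5884 billion.
After the change m₂ = (1 + 0.043) / (0.19 + 0.043) ≈ 4.4764, so M₂ = 4.4764 × 6.65 ≈ 29.7681 billion.
ΔM = M₂ − M₁ = 29.7681 − 16.5884 = 13.1797 billion.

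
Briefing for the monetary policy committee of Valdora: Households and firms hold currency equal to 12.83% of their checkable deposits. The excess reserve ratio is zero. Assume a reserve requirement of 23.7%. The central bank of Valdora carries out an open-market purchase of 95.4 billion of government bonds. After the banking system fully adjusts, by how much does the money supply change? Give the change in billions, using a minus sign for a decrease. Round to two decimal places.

294.66 billion

The money multiplier is m = (1 + c) / (rr + c) = (1 + 0.1283) / (0.237 + 0.1283) ≈ 3.08869.
The purchase adds 95.4 billion of base, so ΔM = m × ΔMB = 3.08869 × (+95.4) ≈ 294.661 billion.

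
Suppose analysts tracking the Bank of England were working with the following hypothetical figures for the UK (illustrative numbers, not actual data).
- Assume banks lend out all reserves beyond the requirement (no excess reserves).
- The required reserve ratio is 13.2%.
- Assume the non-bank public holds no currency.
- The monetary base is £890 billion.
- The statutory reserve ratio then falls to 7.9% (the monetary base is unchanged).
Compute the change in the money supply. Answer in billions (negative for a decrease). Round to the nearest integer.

Initially m₁ = 1 / (0.132) ≈ 7.5758, so M₁ = 7.5758 × 890 = 6742.462 billion.
After the change m₂ = 1 / (0.079) ≈ 12.6582, so M₂ = 12.6582 × 890 = 11265.798 billion.
ΔM = M₂ − M₁ = 11265.798 − 6742.462 = 4523.336 billion.

£4523 billion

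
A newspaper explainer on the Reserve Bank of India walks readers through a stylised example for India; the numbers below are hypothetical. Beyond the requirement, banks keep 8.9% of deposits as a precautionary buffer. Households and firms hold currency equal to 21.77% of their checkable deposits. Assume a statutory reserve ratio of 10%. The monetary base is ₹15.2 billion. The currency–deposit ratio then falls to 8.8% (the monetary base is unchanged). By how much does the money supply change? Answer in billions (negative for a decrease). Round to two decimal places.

₹14.19 billion

Initially m₁ = (1 + 0.2177) / (0.1 + 0.089 + 0.2177) ≈ 2.99410, so M₁ = 2.99410 × 15.2 ≈ 45.5103 billion.
After the change m₂ = (1 + 0.088) / (0.1 + 0.089 + 0.088) ≈ 3.92780, so M₂ = 3.92780 × 15.2 ≈ 59.7026 billion.
ΔM = M₂ − M₁ = 59.7026 − 45.5103 = 14.1923 billion.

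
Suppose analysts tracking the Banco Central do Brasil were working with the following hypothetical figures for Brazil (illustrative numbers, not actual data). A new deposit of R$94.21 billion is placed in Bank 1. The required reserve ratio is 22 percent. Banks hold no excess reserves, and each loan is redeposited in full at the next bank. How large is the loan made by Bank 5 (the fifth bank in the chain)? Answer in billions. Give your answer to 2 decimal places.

R$27.20 billion

Each bank lends a fraction (1 − rr) = 0.7800 of the deposit it receives, so Bank 5 receives 94.21·0.7800^4 and lends 94.21·0.7800^5 ≈ 27.2001 billion.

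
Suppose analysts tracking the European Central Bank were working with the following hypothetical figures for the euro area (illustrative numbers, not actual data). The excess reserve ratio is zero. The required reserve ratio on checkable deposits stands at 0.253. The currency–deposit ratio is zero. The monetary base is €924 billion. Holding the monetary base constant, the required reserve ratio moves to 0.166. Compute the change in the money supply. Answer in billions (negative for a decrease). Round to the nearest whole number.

Initially m₁ = 1 / (0.253) ≈ 3.9526, so M₁ = 3.9526 × 924 = 3652.2024 billion.
After the change m₂ = 1 / (0.166) ≈ 6.0241, so M₂ = 6.0241 × 924 = 5566.2684 billion.
ΔM = M₂ − M₁ = 5566.2684 − 3652.2024 = 1914.066 billion.

€1914 billion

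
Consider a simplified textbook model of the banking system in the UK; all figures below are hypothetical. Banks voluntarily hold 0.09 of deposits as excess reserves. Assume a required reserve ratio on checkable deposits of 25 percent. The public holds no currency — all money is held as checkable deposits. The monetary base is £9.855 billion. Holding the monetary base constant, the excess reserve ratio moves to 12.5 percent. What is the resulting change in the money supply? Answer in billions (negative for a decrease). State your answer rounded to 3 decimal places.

Initially m₁ = 1 / (0.25 + 0.09) ≈ 2.94118, so M₁ = 2.94118 × 9.855 ≈ 28.9853 billion.
After the change m₂ = 1 / (0.25 + 0.125) ≈ 2.66667, so M₂ = 2.66667 × 9.855 ≈ 26.28 billion.
ΔM = M₂ − M₁ = 26.28 − 28.9853 = -2.7053 billion.

-2.705 billion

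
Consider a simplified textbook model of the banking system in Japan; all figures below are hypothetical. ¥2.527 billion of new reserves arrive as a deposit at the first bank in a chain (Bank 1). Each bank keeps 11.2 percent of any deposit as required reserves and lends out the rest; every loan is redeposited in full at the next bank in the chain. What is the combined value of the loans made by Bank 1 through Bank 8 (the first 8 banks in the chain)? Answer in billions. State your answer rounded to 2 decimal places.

¥12.29 billion

Bank i lends (1 − rr)^i of the original deposit: Bank 1 lends 2.527·0.8880 ≈ 2.2440, Bank 2 lends 2.527·0.8880² ≈ 1.9927, and so on.
Summing a geometric series: total = 2.527·[0.8880·(1 − 0.8880^8) / (1 − 0.8880)] ≈ 12.2890 billion.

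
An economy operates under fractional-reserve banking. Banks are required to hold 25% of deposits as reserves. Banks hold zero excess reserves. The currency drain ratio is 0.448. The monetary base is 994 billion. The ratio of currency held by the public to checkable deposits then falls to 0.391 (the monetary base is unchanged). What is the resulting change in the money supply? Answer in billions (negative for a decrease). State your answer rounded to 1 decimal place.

Initially m₁ = (1 + 0.448) / (0.25 + 0.448) ≈ 2.07450, so M₁ = 2.07450 × 994 = 2062.053 billion.
After the change m₂ = (1 + 0.391) / (0.25 + 0.391) ≈ 2.17005, so M₂ = 2.17005 × 994 = 2157.0297 billion.
ΔM = M₂ − M₁ = 2157.0297 − 2062.053 = 94.9767 billion.

95.0 billion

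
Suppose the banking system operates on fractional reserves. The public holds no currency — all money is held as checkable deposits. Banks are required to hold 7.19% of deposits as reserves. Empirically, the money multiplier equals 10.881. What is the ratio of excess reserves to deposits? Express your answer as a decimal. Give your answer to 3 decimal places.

Using m = 10.881. Since m = (1 + c)/(c + rr + e), the denominator satisfies c + rr + e = (1 + c)/m = (1 + 0) / 10.881 ≈ 0.091903.
With c = 0 and rr = 0.0719, the ratio of excess reserves to deposits is 0.091903 − 0 − 0.0719 = 0.020003.

0.020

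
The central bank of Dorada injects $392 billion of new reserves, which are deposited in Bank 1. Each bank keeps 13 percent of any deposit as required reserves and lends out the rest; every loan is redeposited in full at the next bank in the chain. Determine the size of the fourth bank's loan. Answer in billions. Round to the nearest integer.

Each bank lends a fraction (1 − rr) = 0.8700 of the deposit it receives, so Bank 4 receives 392·0.8700^3 and lends 392·0.8700^4 ≈ 224.5759 billion.

$225 billion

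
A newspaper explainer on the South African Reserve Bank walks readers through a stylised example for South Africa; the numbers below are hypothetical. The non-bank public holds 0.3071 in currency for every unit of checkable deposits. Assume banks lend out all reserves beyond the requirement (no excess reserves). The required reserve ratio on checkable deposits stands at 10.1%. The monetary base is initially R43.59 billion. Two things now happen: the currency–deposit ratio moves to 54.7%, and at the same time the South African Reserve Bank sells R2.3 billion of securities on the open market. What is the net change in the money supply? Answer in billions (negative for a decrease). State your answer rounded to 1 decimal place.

Before: m₁ = (1 + 0.3071) / (0.101 + 0.3071) ≈ 3.2029, MB₁ = 43.59, so M₁ = 3.2029 × 43.59 ≈ 139.6144 billion.
After: m₂ = (1 + 0.547) / (0.101 + 0.547) ≈ 2.3873, MB₂ = 43.59 − 2.3 = 41.29, so M₂ = 2.3873 × 41.29 ≈ 98.5716 billion.
ΔM = M₂ − M₁ = 98.5716 − 139.6144 = -41.0428 billion.

-41.0 billion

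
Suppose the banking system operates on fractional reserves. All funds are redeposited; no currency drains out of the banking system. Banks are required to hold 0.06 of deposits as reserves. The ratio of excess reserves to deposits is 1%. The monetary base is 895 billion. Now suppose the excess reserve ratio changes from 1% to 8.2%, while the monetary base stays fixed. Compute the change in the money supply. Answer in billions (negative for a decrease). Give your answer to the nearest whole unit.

-6483 billion

Initially m₁ = 1 / (0.06 + 0.01) ≈ 14.2857, so M₁ = 14.2857 × 895 = 12785.7015 billion.
After the change m₂ = 1 / (0.06 + 0.082) ≈ 7.0423, so M₂ = 7.0423 × 895 = 6302.8585 billion.
ΔM = M₂ − M₁ = 6302.8585 − 12785.7015 = -6482.843 billion.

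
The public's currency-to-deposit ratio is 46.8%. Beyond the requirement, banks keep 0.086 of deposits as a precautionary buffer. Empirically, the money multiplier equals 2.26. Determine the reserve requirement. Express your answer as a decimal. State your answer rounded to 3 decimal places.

0.096

Using m = 2.26. Since m = (1 + c)/(c + rr + e), the denominator satisfies c + rr + e = (1 + c)/m = (1 + 0.468) / 2.26 ≈ 0.649558.
With c = 0.468 and e = 0.086, the reserve requirement is 0.649558 − 0.468 − 0.086 = 0.095558.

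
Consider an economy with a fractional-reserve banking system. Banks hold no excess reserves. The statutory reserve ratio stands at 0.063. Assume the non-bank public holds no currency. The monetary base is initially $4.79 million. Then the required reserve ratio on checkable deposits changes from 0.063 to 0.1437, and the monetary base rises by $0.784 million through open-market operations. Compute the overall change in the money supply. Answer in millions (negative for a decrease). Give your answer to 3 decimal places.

-37.243 million

Before: m₁ = 1 / (0.063) ≈ 15.87302, MB₁ = 4.79, so M₁ = 15.87302 × 4.79 ≈ 76.0318 million.
After: m₂ = 1 / (0.1437) ≈ 6.95894, MB₂ = 4.79 + 0.784 = 5.574, so M₂ = 6.95894 × 5.574 ≈ 38.7891 million.
ΔM = M₂ − M₁ = 38.7891 − 76.0318 = -37.2427 million.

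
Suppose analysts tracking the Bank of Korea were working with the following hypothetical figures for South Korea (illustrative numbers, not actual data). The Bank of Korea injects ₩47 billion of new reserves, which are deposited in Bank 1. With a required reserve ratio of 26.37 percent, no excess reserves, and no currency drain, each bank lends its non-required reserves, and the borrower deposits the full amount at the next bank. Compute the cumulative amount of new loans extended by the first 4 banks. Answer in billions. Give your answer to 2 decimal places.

Bank i lends (1 − rr)^i of the original deposit: Bank 1 lends 47·0.7363 = 34.6061, Bank 2 lends 47·0.7363² ≈ 25.4805, and so on.
Summing a geometric series: total = 47·[0.7363·(1 − 0.7363^4) / (1 − 0.7363)] ≈ 92.6618 billion.

₩92.66 billion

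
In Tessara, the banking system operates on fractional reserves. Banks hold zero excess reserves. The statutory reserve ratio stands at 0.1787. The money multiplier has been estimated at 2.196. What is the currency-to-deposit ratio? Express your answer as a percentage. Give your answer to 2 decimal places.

Using m = 2.196. From m = (1 + c)/(c + rr + e), rearranging gives 1 + c = m·(c + rr + e), so c·(1 − m) = m·(rr + e) − 1.
Hence c = [m·(rr + e) − 1]/(1 − m) = [2.196 × (0.1787 + 0) − 1] / (1 − 2.196) ≈ 0.508006.

50.80%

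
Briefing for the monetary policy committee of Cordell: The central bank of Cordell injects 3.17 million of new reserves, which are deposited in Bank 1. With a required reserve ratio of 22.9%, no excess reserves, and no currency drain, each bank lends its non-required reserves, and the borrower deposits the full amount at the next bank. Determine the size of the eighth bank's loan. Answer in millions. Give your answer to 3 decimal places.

Each bank lends a fraction (1 − rr) = 0.7710 of the deposit it receives, so Bank 8 receives 3.17·0.7710^7 and lends 3.17·0.7710^8 ≈ 0.3958 million.

0.396 million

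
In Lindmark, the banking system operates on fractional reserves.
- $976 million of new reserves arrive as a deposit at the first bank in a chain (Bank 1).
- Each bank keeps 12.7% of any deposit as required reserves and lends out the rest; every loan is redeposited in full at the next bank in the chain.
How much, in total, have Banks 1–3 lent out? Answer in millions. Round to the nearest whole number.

Bank i lends (1 − rr)^i of the original deposit: Bank 1 lends 976·0.8730 = 852.0480, Bank 2 lends 976·0.8730² ≈ 743.8379, and so on.
Summing a geometric series: total = 976·[0.8730·(1 − 0.8730^3) / (1 − 0.8730)] ≈ 2245.2564 million.

$2245 million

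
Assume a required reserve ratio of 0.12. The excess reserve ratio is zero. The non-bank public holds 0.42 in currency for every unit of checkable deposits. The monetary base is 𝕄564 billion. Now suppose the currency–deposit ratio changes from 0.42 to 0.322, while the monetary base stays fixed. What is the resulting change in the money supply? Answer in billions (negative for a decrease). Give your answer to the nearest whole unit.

Initially m₁ = (1 + 0.42) / (0.12 + 0.42) ≈ 2.6296, so M₁ = 2.6296 × 564 = 1483.0944 billion.
After the change m₂ = (1 + 0.322) / (0.12 + 0.322) ≈ 2.9910, so M₂ = 2.9910 × 564 = 1686.924 billion.
ΔM = M₂ − M₁ = 1686.924 − 1483.0944 = 203.8296 billion.

𝕄204 billion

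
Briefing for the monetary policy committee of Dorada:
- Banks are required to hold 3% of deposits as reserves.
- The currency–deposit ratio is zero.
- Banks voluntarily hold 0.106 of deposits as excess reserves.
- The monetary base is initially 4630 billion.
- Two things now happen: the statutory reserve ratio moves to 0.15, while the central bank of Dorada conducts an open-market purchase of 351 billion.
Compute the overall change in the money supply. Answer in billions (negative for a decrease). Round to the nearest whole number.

-14587 billion

Before: m₁ = 1 / (0.03 + 0.106) ≈ 7.35294, MB₁ = 4630, so M₁ = 7.35294 × 4630 = 34044.1122 billion.
After: m₂ = 1 / (0.15 + 0.106) = 3.90625, MB₂ = 4630 + 351 = 4981, so M₂ = 3.90625 × 4981 ≈ 19457.0312 billion.
ΔM = M₂ − M₁ = 19457.0312 − 34044.1122 = -14587.081 billion.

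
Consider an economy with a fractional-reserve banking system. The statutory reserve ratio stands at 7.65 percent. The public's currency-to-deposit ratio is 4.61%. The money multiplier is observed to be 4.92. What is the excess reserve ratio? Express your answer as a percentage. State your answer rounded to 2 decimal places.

Using m = 4.92. Since m = (1 + c)/(c + rr + e), the denominator satisfies c + rr + e = (1 + c)/m = (1 + 0.0461) / 4.92 ≈ 0.212622.
With c = 0.0461 and rr = 0.0765, the excess reserve ratio is 0.212622 − 0.0461 − 0.0765 = 0.090022.

9.00%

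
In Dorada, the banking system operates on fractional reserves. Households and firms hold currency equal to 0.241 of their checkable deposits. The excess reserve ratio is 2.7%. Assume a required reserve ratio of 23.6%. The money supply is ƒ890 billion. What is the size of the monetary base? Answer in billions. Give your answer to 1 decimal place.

ƒ361.5 billion

The money multiplier is m = (1 + c) / (rr + e + c) = (1 + 0.241) / (0.236 + 0.027 + 0.241) ≈ 2.46230.
MB = M / m = 890 / 2.46230 ≈ 361.4507 billion.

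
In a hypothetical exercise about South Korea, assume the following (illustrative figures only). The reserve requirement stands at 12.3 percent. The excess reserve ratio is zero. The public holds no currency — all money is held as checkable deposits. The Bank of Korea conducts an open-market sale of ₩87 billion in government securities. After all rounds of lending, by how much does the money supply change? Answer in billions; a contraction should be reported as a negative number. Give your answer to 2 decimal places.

-707.32 billion

The simple money multiplier is m = 1/rr = 1/0.123 ≈ 8.13008.
An open-market sale reduces the monetary base by 87 billion, so ΔM = m × ΔMB = 8.13008 × (−87) ≈ -707.317 billion.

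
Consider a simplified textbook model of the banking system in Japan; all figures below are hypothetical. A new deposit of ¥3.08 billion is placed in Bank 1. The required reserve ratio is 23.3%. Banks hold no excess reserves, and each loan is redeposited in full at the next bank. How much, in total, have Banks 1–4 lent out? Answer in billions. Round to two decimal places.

Bank i lends (1 − rr)^i of the original deposit: Bank 1 lends 3.08·0.7670 ≈ 2.3624, Bank 2 lends 3.08·0.7670² ≈ 1.8119, and so on.
Summing a geometric series: total = 3.08·[0.7670·(1 − 0.7670^4) / (1 − 0.7670)] ≈ 6.6300 billion.

¥6.63 billion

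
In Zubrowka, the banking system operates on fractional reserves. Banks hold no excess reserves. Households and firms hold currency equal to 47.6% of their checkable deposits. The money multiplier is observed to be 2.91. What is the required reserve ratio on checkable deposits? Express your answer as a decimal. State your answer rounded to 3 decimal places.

Using m = 2.91. Since m = (1 + c)/(c + rr + e), the denominator satisfies c + rr + e = (1 + c)/m = (1 + 0.476) / 2.91 ≈ 0.507216.
With c = 0.476 and e = 0, the required reserve ratio on checkable deposits is 0.507216 − 0.476 − 0 = 0.031216.

0.031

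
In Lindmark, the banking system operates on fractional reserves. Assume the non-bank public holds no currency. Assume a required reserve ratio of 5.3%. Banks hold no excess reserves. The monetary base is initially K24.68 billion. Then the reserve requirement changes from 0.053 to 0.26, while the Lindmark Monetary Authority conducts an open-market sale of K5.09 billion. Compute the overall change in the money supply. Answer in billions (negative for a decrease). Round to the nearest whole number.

Before: m₁ = 1 / (0.053) ≈ 18.8679, MB₁ = 24.68, so M₁ = 18.8679 × 24.68 ≈ 465.6598 billion.
After: m₂ = 1 / (0.26) ≈ 3.8462, MB₂ = 24.68 − 5.09 = 19.59, so M₂ = 3.8462 × 19.59 ≈ 75.3471 billion.
ΔM = M₂ − M₁ = 75.3471 − 465.6598 = -390.3127 billion.

-390 billion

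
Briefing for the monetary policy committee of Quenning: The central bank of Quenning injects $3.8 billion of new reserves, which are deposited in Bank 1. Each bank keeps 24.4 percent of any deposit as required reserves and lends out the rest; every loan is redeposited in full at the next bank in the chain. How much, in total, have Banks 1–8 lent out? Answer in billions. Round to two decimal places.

$10.52 billion

Bank i lends (1 − rr)^i of the original deposit: Bank 1 lends 3.8·0.7560 = 2.8728, Bank 2 lends 3.8·0.7560² ≈ 2.1718, and so on.
Summing a geometric series: total = 3.8·[0.7560·(1 − 0.7560^8) / (1 − 0.7560)] ≈ 10.5175 billion.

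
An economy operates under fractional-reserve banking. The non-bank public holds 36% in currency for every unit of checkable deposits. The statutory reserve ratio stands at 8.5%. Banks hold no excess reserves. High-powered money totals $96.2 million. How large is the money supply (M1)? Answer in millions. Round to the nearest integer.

The money multiplier is m = (1 + c) / (rr + c) = (1 + 0.36) / (0.085 + 0.36) ≈ 3.0562.
So M = m × MB = 3.0562 × 96.2 ≈ 294.0064 million.

$294 million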